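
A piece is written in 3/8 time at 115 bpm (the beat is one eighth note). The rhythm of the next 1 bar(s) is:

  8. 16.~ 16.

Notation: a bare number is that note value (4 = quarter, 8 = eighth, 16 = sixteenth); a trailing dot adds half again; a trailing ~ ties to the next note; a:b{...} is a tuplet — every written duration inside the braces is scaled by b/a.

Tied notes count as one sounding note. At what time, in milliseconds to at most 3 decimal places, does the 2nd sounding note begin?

1. 0.0ms @ 0 + 782.609ms (3/2)
2. 782.609ms @ 3/2 + 782.609ms (3/2)

note 2 onset = 3/2b = 782.609ms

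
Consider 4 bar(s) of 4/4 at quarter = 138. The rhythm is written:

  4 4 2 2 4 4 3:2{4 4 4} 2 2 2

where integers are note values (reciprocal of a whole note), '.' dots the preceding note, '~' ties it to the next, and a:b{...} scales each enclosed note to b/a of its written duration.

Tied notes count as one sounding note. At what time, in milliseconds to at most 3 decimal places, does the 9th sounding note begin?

1. 0.0ms @ 0 + 434.783ms (1)
2. 434.783ms @ 1 + 434.783ms (1)
3. 869.565ms @ 2 + 869.565ms (2)
4. 1739.13ms @ 4 + 869.565ms (2)
5. 2608.696ms @ 6 + 434.783ms (1)
6. 3043.478ms @ 7 + 434.783ms (1)
7. 3478.261ms @ 8 + 289.855ms (2/3)
8. 3768.116ms @ 26/3 + 289.855ms (2/3)
9. 4057.971ms @ 28/3 + 289.855ms (2/3)
10. 4347.826ms @ 10 + 869.565ms (2)
11. 5217.391ms @ 12 + 869.565ms (2)
12. 6086.957ms @ 14 + 869.565ms (2)

note 9 onset = 28/3b = 4057.971ms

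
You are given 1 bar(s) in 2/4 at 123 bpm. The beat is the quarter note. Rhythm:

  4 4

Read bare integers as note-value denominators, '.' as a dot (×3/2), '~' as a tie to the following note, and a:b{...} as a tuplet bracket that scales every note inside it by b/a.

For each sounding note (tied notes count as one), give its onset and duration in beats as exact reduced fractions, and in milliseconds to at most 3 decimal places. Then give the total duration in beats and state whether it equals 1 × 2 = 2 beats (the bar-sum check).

1) 0.0ms=0b +487.805ms=1b
2) 487.805ms=1b +487.805ms=1b
Σ=2b of 2 (123bpm 2/4) — PASS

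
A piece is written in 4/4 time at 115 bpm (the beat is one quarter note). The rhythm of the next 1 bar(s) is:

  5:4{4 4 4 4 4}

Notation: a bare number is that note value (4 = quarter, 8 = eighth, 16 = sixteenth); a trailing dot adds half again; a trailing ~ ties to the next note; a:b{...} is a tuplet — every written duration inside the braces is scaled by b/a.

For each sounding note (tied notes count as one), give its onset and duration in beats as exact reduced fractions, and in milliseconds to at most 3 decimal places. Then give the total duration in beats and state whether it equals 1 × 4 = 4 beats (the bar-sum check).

1) 0.0ms=0b +417.391ms=4/5b
2) 417.391ms=4/5b +417.391ms=4/5b
3) 834.783ms=8/5b +417.391ms=4/5b
4) 1252.174ms=12/5b +417.391ms=4/5b
5) 1669.565ms=16/5b +417.391ms=4/5b
Σ=4b of 4 (115bpm 4/4) — PASS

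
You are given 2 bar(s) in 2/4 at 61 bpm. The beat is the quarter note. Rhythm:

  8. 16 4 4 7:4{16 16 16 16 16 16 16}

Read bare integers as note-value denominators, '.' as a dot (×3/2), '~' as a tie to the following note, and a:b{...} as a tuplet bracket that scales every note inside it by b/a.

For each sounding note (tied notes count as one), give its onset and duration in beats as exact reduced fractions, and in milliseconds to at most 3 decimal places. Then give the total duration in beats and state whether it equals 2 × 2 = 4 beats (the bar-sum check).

1) 0.0ms=0b +737.705ms=3/4b
2) 737.705ms=3/4b +245.902ms=1/4b
3) 983.607ms=1b +983.607ms=1b
4) 1967.213ms=2b +983.607ms=1b
5) 2950.82ms=3b +140.515ms=1/7b
6) 3091.335ms=22/7b +140.515ms=1/7b
7) 3231.85ms=23/7b +140.515ms=1/7b
8) 3372.365ms=24/7b +140.515ms=1/7b
9) 3512.881ms=25/7b +140.515ms=1/7b
10) 3653.396ms=26/7b +140.515ms=1/7b
11) 3793.911ms=27/7b +140.515ms=1/7b
Σ=4b of 4 (61bpm 2/4) — PASS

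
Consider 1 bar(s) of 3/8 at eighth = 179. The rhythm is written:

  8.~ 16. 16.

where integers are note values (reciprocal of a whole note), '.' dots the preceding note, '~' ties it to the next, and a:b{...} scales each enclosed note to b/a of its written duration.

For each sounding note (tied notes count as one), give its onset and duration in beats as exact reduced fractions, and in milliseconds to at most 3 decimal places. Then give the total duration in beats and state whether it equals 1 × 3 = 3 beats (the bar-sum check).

1) 0.0ms=0b +754.19ms=9/4b
2) 754.19ms=9/4b +251.397ms=3/4b
Σ=3b of 3 (179bpm 3/8) — PASS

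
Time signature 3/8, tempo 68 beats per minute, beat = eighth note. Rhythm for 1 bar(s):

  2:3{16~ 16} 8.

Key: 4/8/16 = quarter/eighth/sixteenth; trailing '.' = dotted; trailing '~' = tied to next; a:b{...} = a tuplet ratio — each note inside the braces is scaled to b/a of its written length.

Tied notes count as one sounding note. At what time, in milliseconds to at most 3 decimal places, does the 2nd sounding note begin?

note 2 onset = 3/2b = 1323.529ms

1. 0.0ms @ 0 + 1323.529ms (3/2)
2. 1323.529ms @ 3/2 + 1323.529ms (3/2)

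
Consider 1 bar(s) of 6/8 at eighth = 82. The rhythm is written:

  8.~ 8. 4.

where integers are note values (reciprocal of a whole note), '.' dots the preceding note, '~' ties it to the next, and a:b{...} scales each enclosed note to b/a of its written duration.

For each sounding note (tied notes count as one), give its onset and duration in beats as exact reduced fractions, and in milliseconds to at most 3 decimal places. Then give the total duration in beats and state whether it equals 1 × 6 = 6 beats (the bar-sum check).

1) 0.0ms=0b +2195.122ms=3b
2) 2195.122ms=3b +2195.122ms=3b
Σ=6b of 6 (82bpm 6/8) — PASS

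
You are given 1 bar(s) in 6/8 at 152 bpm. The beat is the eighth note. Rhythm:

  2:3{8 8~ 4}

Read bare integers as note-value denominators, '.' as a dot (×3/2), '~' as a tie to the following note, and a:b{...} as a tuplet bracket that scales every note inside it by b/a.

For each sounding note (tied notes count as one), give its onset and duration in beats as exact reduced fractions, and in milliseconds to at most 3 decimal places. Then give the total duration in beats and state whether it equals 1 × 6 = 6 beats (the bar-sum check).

1) 0.0ms=0b +592.105ms=3/2b
2) 592.105ms=3/2b +1776.316ms=9/2b
Σ=6b of 6 (152bpm 6/8) — PASS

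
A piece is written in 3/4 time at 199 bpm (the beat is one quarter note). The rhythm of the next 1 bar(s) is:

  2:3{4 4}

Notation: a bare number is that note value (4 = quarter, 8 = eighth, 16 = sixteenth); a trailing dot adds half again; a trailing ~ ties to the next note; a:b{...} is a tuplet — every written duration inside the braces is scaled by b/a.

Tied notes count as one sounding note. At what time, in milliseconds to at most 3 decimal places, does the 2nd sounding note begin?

1. 0.0ms @ 0 + 452.261ms (3/2)
2. 452.261ms @ 3/2 + 452.261ms (3/2)

note 2 onset = 3/2b = 452.261ms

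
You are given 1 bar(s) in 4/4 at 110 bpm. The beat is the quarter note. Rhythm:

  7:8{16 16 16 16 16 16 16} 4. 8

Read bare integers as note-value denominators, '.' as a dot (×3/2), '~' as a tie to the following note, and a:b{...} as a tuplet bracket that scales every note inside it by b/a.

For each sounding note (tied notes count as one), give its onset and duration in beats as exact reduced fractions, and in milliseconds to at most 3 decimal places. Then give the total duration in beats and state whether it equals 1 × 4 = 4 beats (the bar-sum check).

1) 0.0ms=0b +155.844ms=2/7b
2) 155.844ms=2/7b +155.844ms=2/7b
3) 311.688ms=4/7b +155.844ms=2/7b
4) 467.532ms=6/7b +155.844ms=2/7b
5) 623.377ms=8/7b +155.844ms=2/7b
6) 779.221ms=10/7b +155.844ms=2/7b
7) 935.065ms=12/7b +155.844ms=2/7b
8) 1090.909ms=2b +818.182ms=3/2b
9) 1909.091ms=7/2b +272.727ms=1/2b
Σ=4b of 4 (110bpm 4/4) — PASS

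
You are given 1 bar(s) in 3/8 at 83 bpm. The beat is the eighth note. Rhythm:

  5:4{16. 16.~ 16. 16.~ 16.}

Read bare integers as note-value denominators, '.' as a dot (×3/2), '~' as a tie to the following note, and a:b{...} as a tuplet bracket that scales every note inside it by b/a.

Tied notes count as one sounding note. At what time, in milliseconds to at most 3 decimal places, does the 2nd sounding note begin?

note 2 onset = 3/5b = 433.735ms

1. 0.0ms @ 0 + 433.735ms (3/5)
2. 433.735ms @ 3/5 + 867.47ms (6/5)
3. 1301.205ms @ 9/5 + 867.47ms (6/5)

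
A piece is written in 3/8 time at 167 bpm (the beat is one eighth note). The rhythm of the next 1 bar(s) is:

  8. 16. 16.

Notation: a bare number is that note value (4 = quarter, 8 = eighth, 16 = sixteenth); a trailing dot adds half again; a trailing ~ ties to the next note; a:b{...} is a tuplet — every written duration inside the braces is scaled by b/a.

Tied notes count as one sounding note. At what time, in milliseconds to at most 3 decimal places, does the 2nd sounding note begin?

1. 0.0ms @ 0 + 538.922ms (3/2)
2. 538.922ms @ 3/2 + 269.461ms (3/4)
3. 808.383ms @ 9/4 + 269.461ms (3/4)

note 2 onset = 3/2b = 538.922ms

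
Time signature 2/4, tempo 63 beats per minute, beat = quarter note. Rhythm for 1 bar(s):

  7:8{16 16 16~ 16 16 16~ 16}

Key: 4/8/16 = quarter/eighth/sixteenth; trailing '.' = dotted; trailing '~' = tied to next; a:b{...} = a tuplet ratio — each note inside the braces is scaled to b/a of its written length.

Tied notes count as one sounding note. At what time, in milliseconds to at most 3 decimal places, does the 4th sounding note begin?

note 4 onset = 8/7b = 1088.435ms

1. 0.0ms @ 0 + 272.109ms (2/7)
2. 272.109ms @ 2/7 + 272.109ms (2/7)
3. 544.218ms @ 4/7 + 544.218ms (4/7)
4. 1088.435ms @ 8/7 + 272.109ms (2/7)
5. 1360.544ms @ 10/7 + 544.218ms (4/7)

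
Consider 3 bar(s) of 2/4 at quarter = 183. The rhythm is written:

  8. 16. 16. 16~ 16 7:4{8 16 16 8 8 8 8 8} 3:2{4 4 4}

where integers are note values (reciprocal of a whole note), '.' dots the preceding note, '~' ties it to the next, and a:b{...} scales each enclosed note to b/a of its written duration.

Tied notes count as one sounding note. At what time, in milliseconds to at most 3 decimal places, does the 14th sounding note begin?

1. 0.0ms @ 0 + 245.902ms (3/4)
2. 245.902ms @ 3/4 + 122.951ms (3/8)
3. 368.852ms @ 9/8 + 122.951ms (3/8)
4. 491.803ms @ 3/2 + 163.934ms (1/2)
5. 655.738ms @ 2 + 93.677ms (2/7)
6. 749.415ms @ 16/7 + 46.838ms (1/7)
7. 796.253ms @ 17/7 + 46.838ms (1/7)
8. 843.091ms @ 18/7 + 93.677ms (2/7)
9. 936.768ms @ 20/7 + 93.677ms (2/7)
10. 1030.445ms @ 22/7 + 93.677ms (2/7)
11. 1124.122ms @ 24/7 + 93.677ms (2/7)
12. 1217.799ms @ 26/7 + 93.677ms (2/7)
13. 1311.475ms @ 4 + 218.579ms (2/3)
14. 1530.055ms @ 14/3 + 218.579ms (2/3)
15. 1748.634ms @ 16/3 + 218.579ms (2/3)

note 14 onset = 14/3b = 1530.055ms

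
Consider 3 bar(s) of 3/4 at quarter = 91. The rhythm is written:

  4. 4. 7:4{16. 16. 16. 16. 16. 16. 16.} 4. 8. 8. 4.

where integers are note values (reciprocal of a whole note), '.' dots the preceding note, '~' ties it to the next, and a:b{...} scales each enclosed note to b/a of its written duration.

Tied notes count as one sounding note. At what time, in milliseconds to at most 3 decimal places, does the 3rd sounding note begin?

1. 0.0ms @ 0 + 989.011ms (3/2)
2. 989.011ms @ 3/2 + 989.011ms (3/2)
3. 1978.022ms @ 3 + 141.287ms (3/14)
4. 2119.309ms @ 45/14 + 141.287ms (3/14)
5. 2260.597ms @ 24/7 + 141.287ms (3/14)
6. 2401.884ms @ 51/14 + 141.287ms (3/14)
7. 2543.171ms @ 27/7 + 141.287ms (3/14)
8. 2684.458ms @ 57/14 + 141.287ms (3/14)
9. 2825.746ms @ 30/7 + 141.287ms (3/14)
10. 2967.033ms @ 9/2 + 989.011ms (3/2)
11. 3956.044ms @ 6 + 494.505ms (3/4)
12. 4450.549ms @ 27/4 + 494.505ms (3/4)
13. 4945.055ms @ 15/2 + 989.011ms (3/2)

note 3 onset = 3b = 1978.022ms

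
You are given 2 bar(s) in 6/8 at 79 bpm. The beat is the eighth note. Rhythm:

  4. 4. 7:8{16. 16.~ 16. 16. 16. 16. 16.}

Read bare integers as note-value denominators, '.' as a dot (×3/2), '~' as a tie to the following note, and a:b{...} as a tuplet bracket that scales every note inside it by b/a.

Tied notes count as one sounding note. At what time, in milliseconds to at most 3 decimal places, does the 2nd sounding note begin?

note 2 onset = 3b = 2278.481ms

1. 0.0ms @ 0 + 2278.481ms (3)
2. 2278.481ms @ 3 + 2278.481ms (3)
3. 4556.962ms @ 6 + 650.995ms (6/7)
4. 5207.957ms @ 48/7 + 1301.989ms (12/7)
5. 6509.946ms @ 60/7 + 650.995ms (6/7)
6. 7160.94ms @ 66/7 + 650.995ms (6/7)
7. 7811.935ms @ 72/7 + 650.995ms (6/7)
8. 8462.929ms @ 78/7 + 650.995ms (6/7)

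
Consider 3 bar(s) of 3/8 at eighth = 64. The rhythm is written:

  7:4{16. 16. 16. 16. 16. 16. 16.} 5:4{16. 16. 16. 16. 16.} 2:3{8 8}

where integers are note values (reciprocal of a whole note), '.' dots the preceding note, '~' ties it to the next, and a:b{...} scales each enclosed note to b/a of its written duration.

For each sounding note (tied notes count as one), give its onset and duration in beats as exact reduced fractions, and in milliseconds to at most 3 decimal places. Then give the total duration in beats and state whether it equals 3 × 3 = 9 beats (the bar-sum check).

1) 0.0ms=0b +401.786ms=3/7b
2) 401.786ms=3/7b +401.786ms=3/7b
3) 803.571ms=6/7b +401.786ms=3/7b
4) 1205.357ms=9/7b +401.786ms=3/7b
5) 1607.143ms=12/7b +401.786ms=3/7b
6) 2008.929ms=15/7b +401.786ms=3/7b
7) 2410.714ms=18/7b +401.786ms=3/7b
8) 2812.5ms=3b +562.5ms=3/5b
9) 3375.0ms=18/5b +562.5ms=3/5b
10) 3937.5ms=21/5b +562.5ms=3/5b
11) 4500.0ms=24/5b +562.5ms=3/5b
12) 5062.5ms=27/5b +562.5ms=3/5b
13) 5625.0ms=6b +1406.25ms=3/2b
14) 7031.25ms=15/2b +1406.25ms=3/2b
Σ=9b of 9 (64bpm 3/8) — PASS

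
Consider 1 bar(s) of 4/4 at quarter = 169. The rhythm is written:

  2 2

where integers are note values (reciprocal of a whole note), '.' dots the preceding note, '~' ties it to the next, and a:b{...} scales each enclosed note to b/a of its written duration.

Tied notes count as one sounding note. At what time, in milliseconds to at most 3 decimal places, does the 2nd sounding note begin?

note 2 onset = 2b = 710.059ms

1. 0.0ms @ 0 + 710.059ms (2)
2. 710.059ms @ 2 + 710.059ms (2)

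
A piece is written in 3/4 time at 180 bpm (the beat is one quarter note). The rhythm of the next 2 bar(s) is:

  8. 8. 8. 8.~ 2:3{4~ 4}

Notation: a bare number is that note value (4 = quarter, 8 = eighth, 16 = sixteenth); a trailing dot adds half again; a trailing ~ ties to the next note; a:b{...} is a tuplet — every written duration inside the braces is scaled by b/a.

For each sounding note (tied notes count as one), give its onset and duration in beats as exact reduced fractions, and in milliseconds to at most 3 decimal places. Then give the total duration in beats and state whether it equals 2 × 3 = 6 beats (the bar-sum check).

1) 0.0ms=0b +250.0ms=3/4b
2) 250.0ms=3/4b +250.0ms=3/4b
3) 500.0ms=3/2b +250.0ms=3/4b
4) 750.0ms=9/4b +1250.0ms=15/4b
Σ=6b of 6 (180bpm 3/4) — PASS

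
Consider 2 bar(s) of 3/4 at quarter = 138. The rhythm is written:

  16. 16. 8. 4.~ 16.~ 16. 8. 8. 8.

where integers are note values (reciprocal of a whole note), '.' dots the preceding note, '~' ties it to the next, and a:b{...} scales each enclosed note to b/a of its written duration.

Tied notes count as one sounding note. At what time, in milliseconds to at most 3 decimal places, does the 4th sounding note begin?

note 4 onset = 3/2b = 652.174ms

1. 0.0ms @ 0 + 163.043ms (3/8)
2. 163.043ms @ 3/8 + 163.043ms (3/8)
3. 326.087ms @ 3/4 + 326.087ms (3/4)
4. 652.174ms @ 3/2 + 978.261ms (9/4)
5. 1630.435ms @ 15/4 + 326.087ms (3/4)
6. 1956.522ms @ 9/2 + 326.087ms (3/4)
7. 2282.609ms @ 21/4 + 326.087ms (3/4)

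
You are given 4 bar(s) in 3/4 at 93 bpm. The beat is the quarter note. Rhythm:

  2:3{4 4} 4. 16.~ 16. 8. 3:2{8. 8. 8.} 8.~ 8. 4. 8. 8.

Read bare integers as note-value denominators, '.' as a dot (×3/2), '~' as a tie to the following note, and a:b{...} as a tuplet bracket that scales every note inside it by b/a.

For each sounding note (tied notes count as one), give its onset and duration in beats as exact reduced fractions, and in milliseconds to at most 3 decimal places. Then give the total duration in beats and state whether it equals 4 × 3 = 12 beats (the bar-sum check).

1) 0.0ms=0b +967.742ms=3/2b
2) 967.742ms=3/2b +967.742ms=3/2b
3) 1935.484ms=3b +967.742ms=3/2b
4) 2903.226ms=9/2b +483.871ms=3/4b
5) 3387.097ms=21/4b +483.871ms=3/4b
6) 3870.968ms=6b +322.581ms=1/2b
7) 4193.548ms=13/2b +322.581ms=1/2b
8) 4516.129ms=7b +322.581ms=1/2b
9) 4838.71ms=15/2b +967.742ms=3/2b
10) 5806.452ms=9b +967.742ms=3/2b
11) 6774.194ms=21/2b +483.871ms=3/4b
12) 7258.065ms=45/4b +483.871ms=3/4b
Σ=12b of 12 (93bpm 3/4) — PASS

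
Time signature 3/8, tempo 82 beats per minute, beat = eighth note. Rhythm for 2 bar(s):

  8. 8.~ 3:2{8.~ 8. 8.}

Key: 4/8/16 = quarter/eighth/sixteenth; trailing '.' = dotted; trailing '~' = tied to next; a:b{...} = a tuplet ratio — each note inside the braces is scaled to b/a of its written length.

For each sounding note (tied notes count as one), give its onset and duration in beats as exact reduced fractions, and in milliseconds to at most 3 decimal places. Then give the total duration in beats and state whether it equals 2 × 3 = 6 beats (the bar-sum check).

1) 0.0ms=0b +1097.561ms=3/2b
2) 1097.561ms=3/2b +2560.976ms=7/2b
3) 3658.537ms=5b +731.707ms=1b
Σ=6b of 6 (82bpm 3/8) — PASS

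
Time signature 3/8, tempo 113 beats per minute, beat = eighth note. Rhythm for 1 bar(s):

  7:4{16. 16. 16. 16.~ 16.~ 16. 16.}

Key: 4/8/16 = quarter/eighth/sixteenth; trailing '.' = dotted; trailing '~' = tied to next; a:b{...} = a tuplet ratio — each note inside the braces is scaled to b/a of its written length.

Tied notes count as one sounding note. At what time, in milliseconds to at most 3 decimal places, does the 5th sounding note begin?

1. 0.0ms @ 0 + 227.56ms (3/7)
2. 227.56ms @ 3/7 + 227.56ms (3/7)
3. 455.12ms @ 6/7 + 227.56ms (3/7)
4. 682.68ms @ 9/7 + 682.68ms (9/7)
5. 1365.36ms @ 18/7 + 227.56ms (3/7)

note 5 onset = 18/7b = 1365.36ms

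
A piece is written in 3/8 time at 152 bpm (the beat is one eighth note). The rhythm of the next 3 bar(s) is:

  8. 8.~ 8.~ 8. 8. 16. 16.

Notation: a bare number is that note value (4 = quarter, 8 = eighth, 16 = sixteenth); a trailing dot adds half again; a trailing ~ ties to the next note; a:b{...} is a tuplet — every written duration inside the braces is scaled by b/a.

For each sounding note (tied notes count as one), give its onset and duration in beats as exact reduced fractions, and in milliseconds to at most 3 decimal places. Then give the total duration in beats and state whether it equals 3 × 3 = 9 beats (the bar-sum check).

1) 0.0ms=0b +592.105ms=3/2b
2) 592.105ms=3/2b +1776.316ms=9/2b
3) 2368.421ms=6b +592.105ms=3/2b
4) 2960.526ms=15/2b +296.053ms=3/4b
5) 3256.579ms=33/4b +296.053ms=3/4b
Σ=9b of 9 (152bpm 3/8) — PASS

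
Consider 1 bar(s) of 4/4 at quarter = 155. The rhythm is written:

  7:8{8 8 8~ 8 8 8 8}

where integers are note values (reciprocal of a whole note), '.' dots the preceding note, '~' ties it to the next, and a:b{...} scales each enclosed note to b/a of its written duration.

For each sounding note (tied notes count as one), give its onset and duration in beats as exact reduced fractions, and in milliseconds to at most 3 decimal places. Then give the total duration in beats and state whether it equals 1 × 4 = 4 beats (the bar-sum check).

1) 0.0ms=0b +221.198ms=4/7b
2) 221.198ms=4/7b +221.198ms=4/7b
3) 442.396ms=8/7b +442.396ms=8/7b
4) 884.793ms=16/7b +221.198ms=4/7b
5) 1105.991ms=20/7b +221.198ms=4/7b
6) 1327.189ms=24/7b +221.198ms=4/7b
Σ=4b of 4 (155bpm 4/4) — PASS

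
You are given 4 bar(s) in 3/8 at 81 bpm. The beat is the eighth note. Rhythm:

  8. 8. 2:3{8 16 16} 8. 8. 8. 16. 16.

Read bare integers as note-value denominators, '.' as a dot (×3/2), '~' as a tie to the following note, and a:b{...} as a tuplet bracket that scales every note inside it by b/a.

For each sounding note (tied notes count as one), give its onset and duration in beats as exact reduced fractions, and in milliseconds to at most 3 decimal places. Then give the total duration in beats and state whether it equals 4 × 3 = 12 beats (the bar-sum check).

1) 0.0ms=0b +1111.111ms=3/2b
2) 1111.111ms=3/2b +1111.111ms=3/2b
3) 2222.222ms=3b +1111.111ms=3/2b
4) 3333.333ms=9/2b +555.556ms=3/4b
5) 3888.889ms=21/4b +555.556ms=3/4b
6) 4444.444ms=6b +1111.111ms=3/2b
7) 5555.556ms=15/2b +1111.111ms=3/2b
8) 6666.667ms=9b +1111.111ms=3/2b
9) 7777.778ms=21/2b +555.556ms=3/4b
10) 8333.333ms=45/4b +555.556ms=3/4b
Σ=12b of 12 (81bpm 3/8) — PASS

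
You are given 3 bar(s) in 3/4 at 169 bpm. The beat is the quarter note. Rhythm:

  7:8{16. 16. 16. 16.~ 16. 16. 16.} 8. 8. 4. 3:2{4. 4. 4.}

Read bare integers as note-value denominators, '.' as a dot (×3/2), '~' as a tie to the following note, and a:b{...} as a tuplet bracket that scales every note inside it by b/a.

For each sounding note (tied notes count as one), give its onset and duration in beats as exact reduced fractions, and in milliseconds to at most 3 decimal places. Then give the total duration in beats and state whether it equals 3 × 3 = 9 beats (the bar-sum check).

1) 0.0ms=0b +152.156ms=3/7b
2) 152.156ms=3/7b +152.156ms=3/7b
3) 304.311ms=6/7b +152.156ms=3/7b
4) 456.467ms=9/7b +304.311ms=6/7b
5) 760.778ms=15/7b +152.156ms=3/7b
6) 912.933ms=18/7b +152.156ms=3/7b
7) 1065.089ms=3b +266.272ms=3/4b
8) 1331.361ms=15/4b +266.272ms=3/4b
9) 1597.633ms=9/2b +532.544ms=3/2b
10) 2130.178ms=6b +355.03ms=1b
11) 2485.207ms=7b +355.03ms=1b
12) 2840.237ms=8b +355.03ms=1b
Σ=9b of 9 (169bpm 3/4) — PASS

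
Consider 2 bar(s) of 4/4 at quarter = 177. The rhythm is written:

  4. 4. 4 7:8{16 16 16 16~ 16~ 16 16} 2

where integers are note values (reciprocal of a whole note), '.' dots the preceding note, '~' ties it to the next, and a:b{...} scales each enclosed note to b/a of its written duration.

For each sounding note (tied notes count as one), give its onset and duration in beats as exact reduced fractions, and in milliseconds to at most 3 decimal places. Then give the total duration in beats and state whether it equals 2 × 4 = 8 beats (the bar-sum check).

1) 0.0ms=0b +508.475ms=3/2b
2) 508.475ms=3/2b +508.475ms=3/2b
3) 1016.949ms=3b +338.983ms=1b
4) 1355.932ms=4b +96.852ms=2/7b
5) 1452.785ms=30/7b +96.852ms=2/7b
6) 1549.637ms=32/7b +96.852ms=2/7b
7) 1646.489ms=34/7b +290.557ms=6/7b
8) 1937.046ms=40/7b +96.852ms=2/7b
9) 2033.898ms=6b +677.966ms=2b
Σ=8b of 8 (177bpm 4/4) — PASS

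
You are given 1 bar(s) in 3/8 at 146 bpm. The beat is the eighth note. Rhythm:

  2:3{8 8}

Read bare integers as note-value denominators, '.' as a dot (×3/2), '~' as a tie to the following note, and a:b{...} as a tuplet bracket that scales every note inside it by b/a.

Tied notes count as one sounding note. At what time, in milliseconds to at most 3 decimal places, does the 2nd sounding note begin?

1. 0.0ms @ 0 + 616.438ms (3/2)
2. 616.438ms @ 3/2 + 616.438ms (3/2)

note 2 onset = 3/2b = 616.438ms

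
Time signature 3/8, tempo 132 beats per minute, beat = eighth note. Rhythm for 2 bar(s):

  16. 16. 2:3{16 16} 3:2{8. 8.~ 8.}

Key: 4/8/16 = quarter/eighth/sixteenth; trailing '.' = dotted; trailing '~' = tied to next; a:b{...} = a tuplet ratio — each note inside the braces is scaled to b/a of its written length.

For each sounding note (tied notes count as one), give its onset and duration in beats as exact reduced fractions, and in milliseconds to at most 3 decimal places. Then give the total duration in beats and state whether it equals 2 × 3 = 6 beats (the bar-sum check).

1) 0.0ms=0b +340.909ms=3/4b
2) 340.909ms=3/4b +340.909ms=3/4b
3) 681.818ms=3/2b +340.909ms=3/4b
4) 1022.727ms=9/4b +340.909ms=3/4b
5) 1363.636ms=3b +454.545ms=1b
6) 1818.182ms=4b +909.091ms=2b
Σ=6b of 6 (132bpm 3/8) — PASS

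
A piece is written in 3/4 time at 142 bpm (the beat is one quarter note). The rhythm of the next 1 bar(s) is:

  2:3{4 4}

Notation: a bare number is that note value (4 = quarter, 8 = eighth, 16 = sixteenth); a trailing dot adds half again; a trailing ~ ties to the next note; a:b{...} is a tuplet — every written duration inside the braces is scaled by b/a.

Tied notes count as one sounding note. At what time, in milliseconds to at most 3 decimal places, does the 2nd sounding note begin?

note 2 onset = 3/2b = 633.803ms

1. 0.0ms @ 0 + 633.803ms (3/2)
2. 633.803ms @ 3/2 + 633.803ms (3/2)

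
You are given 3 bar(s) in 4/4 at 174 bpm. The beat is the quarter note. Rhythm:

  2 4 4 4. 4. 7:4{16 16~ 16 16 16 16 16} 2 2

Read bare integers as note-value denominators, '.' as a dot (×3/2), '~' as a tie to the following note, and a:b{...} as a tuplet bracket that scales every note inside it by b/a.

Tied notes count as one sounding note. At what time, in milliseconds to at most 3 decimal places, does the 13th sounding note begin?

1. 0.0ms @ 0 + 689.655ms (2)
2. 689.655ms @ 2 + 344.828ms (1)
3. 1034.483ms @ 3 + 344.828ms (1)
4. 1379.31ms @ 4 + 517.241ms (3/2)
5. 1896.552ms @ 11/2 + 517.241ms (3/2)
6. 2413.793ms @ 7 + 49.261ms (1/7)
7. 2463.054ms @ 50/7 + 98.522ms (2/7)
8. 2561.576ms @ 52/7 + 49.261ms (1/7)
9. 2610.837ms @ 53/7 + 49.261ms (1/7)
10. 2660.099ms @ 54/7 + 49.261ms (1/7)
11. 2709.36ms @ 55/7 + 49.261ms (1/7)
12. 2758.621ms @ 8 + 689.655ms (2)
13. 3448.276ms @ 10 + 689.655ms (2)

note 13 onset = 10b = 3448.276ms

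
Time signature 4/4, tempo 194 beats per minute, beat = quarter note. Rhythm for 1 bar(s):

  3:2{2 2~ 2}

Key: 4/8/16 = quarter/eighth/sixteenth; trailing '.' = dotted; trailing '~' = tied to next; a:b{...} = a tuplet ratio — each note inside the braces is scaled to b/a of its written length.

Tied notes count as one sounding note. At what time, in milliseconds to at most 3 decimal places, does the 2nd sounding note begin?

note 2 onset = 4/3b = 412.371ms

1. 0.0ms @ 0 + 412.371ms (4/3)
2. 412.371ms @ 4/3 + 824.742ms (8/3)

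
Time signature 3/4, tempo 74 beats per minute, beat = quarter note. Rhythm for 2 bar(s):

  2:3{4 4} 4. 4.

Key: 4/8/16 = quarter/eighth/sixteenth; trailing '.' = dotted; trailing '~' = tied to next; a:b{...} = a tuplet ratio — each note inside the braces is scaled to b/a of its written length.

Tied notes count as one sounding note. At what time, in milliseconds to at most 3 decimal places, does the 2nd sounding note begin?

1. 0.0ms @ 0 + 1216.216ms (3/2)
2. 1216.216ms @ 3/2 + 1216.216ms (3/2)
3. 2432.432ms @ 3 + 1216.216ms (3/2)
4. 3648.649ms @ 9/2 + 1216.216ms (3/2)

note 2 onset = 3/2b = 1216.216ms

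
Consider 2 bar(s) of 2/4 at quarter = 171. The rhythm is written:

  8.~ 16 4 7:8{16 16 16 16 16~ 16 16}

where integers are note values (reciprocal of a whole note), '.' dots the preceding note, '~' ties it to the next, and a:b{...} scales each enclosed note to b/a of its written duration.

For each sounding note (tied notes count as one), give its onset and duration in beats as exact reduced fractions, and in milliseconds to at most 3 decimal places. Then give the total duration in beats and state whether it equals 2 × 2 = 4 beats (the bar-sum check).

1) 0.0ms=0b +350.877ms=1b
2) 350.877ms=1b +350.877ms=1b
3) 701.754ms=2b +100.251ms=2/7b
4) 802.005ms=16/7b +100.251ms=2/7b
5) 902.256ms=18/7b +100.251ms=2/7b
6) 1002.506ms=20/7b +100.251ms=2/7b
7) 1102.757ms=22/7b +200.501ms=4/7b
8) 1303.258ms=26/7b +100.251ms=2/7b
Σ=4b of 4 (171bpm 2/4) — PASS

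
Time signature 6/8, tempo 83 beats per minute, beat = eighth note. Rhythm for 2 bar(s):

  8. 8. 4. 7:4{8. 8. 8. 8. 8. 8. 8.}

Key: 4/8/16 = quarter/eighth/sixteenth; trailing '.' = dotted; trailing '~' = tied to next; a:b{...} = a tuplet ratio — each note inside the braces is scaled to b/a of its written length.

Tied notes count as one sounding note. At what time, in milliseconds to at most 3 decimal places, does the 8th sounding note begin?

1. 0.0ms @ 0 + 1084.337ms (3/2)
2. 1084.337ms @ 3/2 + 1084.337ms (3/2)
3. 2168.675ms @ 3 + 2168.675ms (3)
4. 4337.349ms @ 6 + 619.621ms (6/7)
5. 4956.971ms @ 48/7 + 619.621ms (6/7)
6. 5576.592ms @ 54/7 + 619.621ms (6/7)
7. 6196.213ms @ 60/7 + 619.621ms (6/7)
8. 6815.835ms @ 66/7 + 619.621ms (6/7)
9. 7435.456ms @ 72/7 + 619.621ms (6/7)
10. 8055.077ms @ 78/7 + 619.621ms (6/7)

note 8 onset = 66/7b = 6815.835ms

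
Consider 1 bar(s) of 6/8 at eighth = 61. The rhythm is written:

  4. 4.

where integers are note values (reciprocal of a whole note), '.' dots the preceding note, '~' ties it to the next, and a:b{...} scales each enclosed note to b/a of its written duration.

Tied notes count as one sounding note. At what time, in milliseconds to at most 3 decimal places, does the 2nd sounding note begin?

note 2 onset = 3b = 2950.82ms

1. 0.0ms @ 0 + 2950.82ms (3)
2. 2950.82ms @ 3 + 2950.82ms (3)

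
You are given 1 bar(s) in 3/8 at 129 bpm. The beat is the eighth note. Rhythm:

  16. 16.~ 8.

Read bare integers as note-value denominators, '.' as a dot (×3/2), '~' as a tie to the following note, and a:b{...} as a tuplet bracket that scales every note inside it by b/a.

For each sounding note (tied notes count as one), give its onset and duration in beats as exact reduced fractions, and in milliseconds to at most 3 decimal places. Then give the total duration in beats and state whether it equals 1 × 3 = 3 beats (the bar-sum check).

1) 0.0ms=0b +348.837ms=3/4b
2) 348.837ms=3/4b +1046.512ms=9/4b
Σ=3b of 3 (129bpm 3/8) — PASS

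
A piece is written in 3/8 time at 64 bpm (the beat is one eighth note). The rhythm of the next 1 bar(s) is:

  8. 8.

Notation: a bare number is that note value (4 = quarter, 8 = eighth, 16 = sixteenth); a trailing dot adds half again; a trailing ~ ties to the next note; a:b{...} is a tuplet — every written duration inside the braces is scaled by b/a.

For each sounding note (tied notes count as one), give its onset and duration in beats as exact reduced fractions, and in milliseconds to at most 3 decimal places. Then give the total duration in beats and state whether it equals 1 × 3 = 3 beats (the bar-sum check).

1) 0.0ms=0b +1406.25ms=3/2b
2) 1406.25ms=3/2b +1406.25ms=3/2b
Σ=3b of 3 (64bpm 3/8) — PASS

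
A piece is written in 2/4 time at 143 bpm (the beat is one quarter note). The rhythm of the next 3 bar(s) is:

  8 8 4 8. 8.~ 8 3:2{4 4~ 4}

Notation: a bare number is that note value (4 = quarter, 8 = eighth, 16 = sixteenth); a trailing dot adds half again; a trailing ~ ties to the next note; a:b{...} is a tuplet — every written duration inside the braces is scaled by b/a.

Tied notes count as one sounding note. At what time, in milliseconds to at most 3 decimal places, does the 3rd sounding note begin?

1. 0.0ms @ 0 + 209.79ms (1/2)
2. 209.79ms @ 1/2 + 209.79ms (1/2)
3. 419.58ms @ 1 + 419.58ms (1)
4. 839.161ms @ 2 + 314.685ms (3/4)
5. 1153.846ms @ 11/4 + 524.476ms (5/4)
6. 1678.322ms @ 4 + 279.72ms (2/3)
7. 1958.042ms @ 14/3 + 559.441ms (4/3)

note 3 onset = 1b = 419.58ms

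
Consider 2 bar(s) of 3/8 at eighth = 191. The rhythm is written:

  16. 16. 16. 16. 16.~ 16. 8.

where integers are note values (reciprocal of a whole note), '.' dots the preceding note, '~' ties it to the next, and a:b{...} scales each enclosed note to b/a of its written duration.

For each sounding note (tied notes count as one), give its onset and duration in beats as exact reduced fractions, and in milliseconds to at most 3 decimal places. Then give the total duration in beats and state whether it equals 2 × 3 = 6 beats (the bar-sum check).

1) 0.0ms=0b +235.602ms=3/4b
2) 235.602ms=3/4b +235.602ms=3/4b
3) 471.204ms=3/2b +235.602ms=3/4b
4) 706.806ms=9/4b +235.602ms=3/4b
5) 942.408ms=3b +471.204ms=3/2b
6) 1413.613ms=9/2b +471.204ms=3/2b
Σ=6b of 6 (191bpm 3/8) — PASS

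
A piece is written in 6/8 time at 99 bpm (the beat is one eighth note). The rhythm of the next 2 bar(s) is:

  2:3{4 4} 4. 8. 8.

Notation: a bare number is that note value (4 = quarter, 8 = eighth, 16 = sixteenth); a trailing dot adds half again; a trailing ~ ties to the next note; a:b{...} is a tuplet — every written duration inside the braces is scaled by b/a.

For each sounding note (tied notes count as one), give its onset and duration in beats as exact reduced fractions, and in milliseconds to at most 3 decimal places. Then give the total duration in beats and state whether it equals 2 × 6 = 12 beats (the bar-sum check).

1) 0.0ms=0b +1818.182ms=3b
2) 1818.182ms=3b +1818.182ms=3b
3) 3636.364ms=6b +1818.182ms=3b
4) 5454.545ms=9b +909.091ms=3/2b
5) 6363.636ms=21/2b +909.091ms=3/2b
Σ=12b of 12 (99bpm 6/8) — PASS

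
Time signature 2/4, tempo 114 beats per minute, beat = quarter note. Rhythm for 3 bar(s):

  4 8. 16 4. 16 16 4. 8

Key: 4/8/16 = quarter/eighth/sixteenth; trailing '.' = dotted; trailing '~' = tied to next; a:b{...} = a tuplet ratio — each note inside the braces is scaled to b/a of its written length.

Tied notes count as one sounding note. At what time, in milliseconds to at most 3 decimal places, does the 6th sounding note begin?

note 6 onset = 15/4b = 1973.684ms

1. 0.0ms @ 0 + 526.316ms (1)
2. 526.316ms @ 1 + 394.737ms (3/4)
3. 921.053ms @ 7/4 + 131.579ms (1/4)
4. 1052.632ms @ 2 + 789.474ms (3/2)
5. 1842.105ms @ 7/2 + 131.579ms (1/4)
6. 1973.684ms @ 15/4 + 131.579ms (1/4)
7. 2105.263ms @ 4 + 789.474ms (3/2)
8. 2894.737ms @ 11/2 + 263.158ms (1/2)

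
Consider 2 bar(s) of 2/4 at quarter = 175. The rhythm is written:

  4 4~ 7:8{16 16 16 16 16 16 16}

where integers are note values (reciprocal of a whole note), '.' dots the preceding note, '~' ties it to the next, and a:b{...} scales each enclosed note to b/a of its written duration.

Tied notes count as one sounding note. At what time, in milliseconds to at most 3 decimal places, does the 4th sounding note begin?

note 4 onset = 18/7b = 881.633ms

1. 0.0ms @ 0 + 342.857ms (1)
2. 342.857ms @ 1 + 440.816ms (9/7)
3. 783.673ms @ 16/7 + 97.959ms (2/7)
4. 881.633ms @ 18/7 + 97.959ms (2/7)
5. 979.592ms @ 20/7 + 97.959ms (2/7)
6. 1077.551ms @ 22/7 + 97.959ms (2/7)
7. 1175.51ms @ 24/7 + 97.959ms (2/7)
8. 1273.469ms @ 26/7 + 97.959ms (2/7)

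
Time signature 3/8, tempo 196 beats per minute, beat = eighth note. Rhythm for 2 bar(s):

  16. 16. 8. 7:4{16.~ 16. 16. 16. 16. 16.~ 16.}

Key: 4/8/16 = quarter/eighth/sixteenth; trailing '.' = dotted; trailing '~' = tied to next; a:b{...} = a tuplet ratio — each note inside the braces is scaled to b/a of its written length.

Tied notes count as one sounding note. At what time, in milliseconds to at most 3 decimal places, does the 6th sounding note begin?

note 6 onset = 30/7b = 1311.953ms

1. 0.0ms @ 0 + 229.592ms (3/4)
2. 229.592ms @ 3/4 + 229.592ms (3/4)
3. 459.184ms @ 3/2 + 459.184ms (3/2)
4. 918.367ms @ 3 + 262.391ms (6/7)
5. 1180.758ms @ 27/7 + 131.195ms (3/7)
6. 1311.953ms @ 30/7 + 131.195ms (3/7)
7. 1443.149ms @ 33/7 + 131.195ms (3/7)
8. 1574.344ms @ 36/7 + 262.391ms (6/7)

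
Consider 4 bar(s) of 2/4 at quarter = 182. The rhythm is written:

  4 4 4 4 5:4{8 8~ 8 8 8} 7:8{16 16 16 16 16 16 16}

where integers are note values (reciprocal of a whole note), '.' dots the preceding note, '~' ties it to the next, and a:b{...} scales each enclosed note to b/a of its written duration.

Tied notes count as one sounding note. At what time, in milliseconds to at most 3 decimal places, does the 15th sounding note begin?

note 15 onset = 54/7b = 2543.171ms

1. 0.0ms @ 0 + 329.67ms (1)
2. 329.67ms @ 1 + 329.67ms (1)
3. 659.341ms @ 2 + 329.67ms (1)
4. 989.011ms @ 3 + 329.67ms (1)
5. 1318.681ms @ 4 + 131.868ms (2/5)
6. 1450.549ms @ 22/5 + 263.736ms (4/5)
7. 1714.286ms @ 26/5 + 131.868ms (2/5)
8. 1846.154ms @ 28/5 + 131.868ms (2/5)
9. 1978.022ms @ 6 + 94.192ms (2/7)
10. 2072.214ms @ 44/7 + 94.192ms (2/7)
11. 2166.405ms @ 46/7 + 94.192ms (2/7)
12. 2260.597ms @ 48/7 + 94.192ms (2/7)
13. 2354.788ms @ 50/7 + 94.192ms (2/7)
14. 2448.98ms @ 52/7 + 94.192ms (2/7)
15. 2543.171ms @ 54/7 + 94.192ms (2/7)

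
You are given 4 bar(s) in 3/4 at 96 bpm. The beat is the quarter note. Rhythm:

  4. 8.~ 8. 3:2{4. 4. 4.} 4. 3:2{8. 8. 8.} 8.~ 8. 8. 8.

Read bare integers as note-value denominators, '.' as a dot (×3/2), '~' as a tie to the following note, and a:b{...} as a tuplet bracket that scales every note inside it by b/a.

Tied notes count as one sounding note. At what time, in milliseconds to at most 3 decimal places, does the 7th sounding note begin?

1. 0.0ms @ 0 + 937.5ms (3/2)
2. 937.5ms @ 3/2 + 937.5ms (3/2)
3. 1875.0ms @ 3 + 625.0ms (1)
4. 2500.0ms @ 4 + 625.0ms (1)
5. 3125.0ms @ 5 + 625.0ms (1)
6. 3750.0ms @ 6 + 937.5ms (3/2)
7. 4687.5ms @ 15/2 + 312.5ms (1/2)
8. 5000.0ms @ 8 + 312.5ms (1/2)
9. 5312.5ms @ 17/2 + 312.5ms (1/2)
10. 5625.0ms @ 9 + 937.5ms (3/2)
11. 6562.5ms @ 21/2 + 468.75ms (3/4)
12. 7031.25ms @ 45/4 + 468.75ms (3/4)

note 7 onset = 15/2b = 4687.5ms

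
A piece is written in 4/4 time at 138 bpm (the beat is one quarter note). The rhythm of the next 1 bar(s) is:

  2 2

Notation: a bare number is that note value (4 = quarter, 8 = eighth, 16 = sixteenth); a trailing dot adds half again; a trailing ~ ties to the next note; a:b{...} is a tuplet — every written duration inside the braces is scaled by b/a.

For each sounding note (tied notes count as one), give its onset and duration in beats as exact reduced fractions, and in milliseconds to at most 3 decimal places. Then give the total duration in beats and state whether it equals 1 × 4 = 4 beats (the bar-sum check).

1) 0.0ms=0b +869.565ms=2b
2) 869.565ms=2b +869.565ms=2b
Σ=4b of 4 (138bpm 4/4) — PASS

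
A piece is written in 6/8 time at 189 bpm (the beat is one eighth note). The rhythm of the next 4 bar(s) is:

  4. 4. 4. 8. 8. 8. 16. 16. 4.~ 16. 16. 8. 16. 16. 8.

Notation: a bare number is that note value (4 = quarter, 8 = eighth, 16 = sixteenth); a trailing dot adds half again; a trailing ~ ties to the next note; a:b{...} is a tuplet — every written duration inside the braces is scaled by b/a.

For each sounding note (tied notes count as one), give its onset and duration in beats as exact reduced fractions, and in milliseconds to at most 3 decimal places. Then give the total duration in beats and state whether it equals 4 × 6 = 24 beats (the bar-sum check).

1) 0.0ms=0b +952.381ms=3b
2) 952.381ms=3b +952.381ms=3b
3) 1904.762ms=6b +952.381ms=3b
4) 2857.143ms=9b +476.19ms=3/2b
5) 3333.333ms=21/2b +476.19ms=3/2b
6) 3809.524ms=12b +476.19ms=3/2b
7) 4285.714ms=27/2b +238.095ms=3/4b
8) 4523.81ms=57/4b +238.095ms=3/4b
9) 4761.905ms=15b +1190.476ms=15/4b
10) 5952.381ms=75/4b +238.095ms=3/4b
11) 6190.476ms=39/2b +476.19ms=3/2b
12) 6666.667ms=21b +238.095ms=3/4b
13) 6904.762ms=87/4b +238.095ms=3/4b
14) 7142.857ms=45/2b +476.19ms=3/2b
Σ=24b of 24 (189bpm 6/8) — PASS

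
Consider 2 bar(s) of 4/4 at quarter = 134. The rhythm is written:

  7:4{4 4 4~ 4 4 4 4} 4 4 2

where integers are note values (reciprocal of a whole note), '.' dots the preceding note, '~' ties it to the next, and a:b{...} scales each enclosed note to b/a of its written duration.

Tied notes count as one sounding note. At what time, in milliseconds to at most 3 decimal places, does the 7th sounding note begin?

1. 0.0ms @ 0 + 255.864ms (4/7)
2. 255.864ms @ 4/7 + 255.864ms (4/7)
3. 511.727ms @ 8/7 + 511.727ms (8/7)
4. 1023.454ms @ 16/7 + 255.864ms (4/7)
5. 1279.318ms @ 20/7 + 255.864ms (4/7)
6. 1535.181ms @ 24/7 + 255.864ms (4/7)
7. 1791.045ms @ 4 + 447.761ms (1)
8. 2238.806ms @ 5 + 447.761ms (1)
9. 2686.567ms @ 6 + 895.522ms (2)

note 7 onset = 4b = 1791.045ms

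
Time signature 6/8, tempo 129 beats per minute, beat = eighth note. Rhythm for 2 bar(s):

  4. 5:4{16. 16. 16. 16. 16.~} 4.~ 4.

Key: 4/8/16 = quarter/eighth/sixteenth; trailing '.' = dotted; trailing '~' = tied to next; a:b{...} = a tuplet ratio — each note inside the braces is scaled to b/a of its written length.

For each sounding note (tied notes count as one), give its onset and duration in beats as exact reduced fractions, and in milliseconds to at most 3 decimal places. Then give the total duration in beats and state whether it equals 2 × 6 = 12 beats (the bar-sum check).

1) 0.0ms=0b +1395.349ms=3b
2) 1395.349ms=3b +279.07ms=3/5b
3) 1674.419ms=18/5b +279.07ms=3/5b
4) 1953.488ms=21/5b +279.07ms=3/5b
5) 2232.558ms=24/5b +279.07ms=3/5b
6) 2511.628ms=27/5b +3069.767ms=33/5b
Σ=12b of 12 (129bpm 6/8) — PASS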